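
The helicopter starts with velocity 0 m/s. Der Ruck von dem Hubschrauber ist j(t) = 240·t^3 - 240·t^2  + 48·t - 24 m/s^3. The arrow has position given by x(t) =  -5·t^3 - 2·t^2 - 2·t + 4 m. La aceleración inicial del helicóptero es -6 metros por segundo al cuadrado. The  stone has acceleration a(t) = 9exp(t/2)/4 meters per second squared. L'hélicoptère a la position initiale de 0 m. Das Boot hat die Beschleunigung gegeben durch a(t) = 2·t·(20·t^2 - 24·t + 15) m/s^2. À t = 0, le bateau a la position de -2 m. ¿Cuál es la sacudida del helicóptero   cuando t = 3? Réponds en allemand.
Aus der Gleichung für den Ruck j(t) = 240·t^3 - 240·t^2 + 48·t - 24, setzen wir t = 3 ein und erhalten j = 4440.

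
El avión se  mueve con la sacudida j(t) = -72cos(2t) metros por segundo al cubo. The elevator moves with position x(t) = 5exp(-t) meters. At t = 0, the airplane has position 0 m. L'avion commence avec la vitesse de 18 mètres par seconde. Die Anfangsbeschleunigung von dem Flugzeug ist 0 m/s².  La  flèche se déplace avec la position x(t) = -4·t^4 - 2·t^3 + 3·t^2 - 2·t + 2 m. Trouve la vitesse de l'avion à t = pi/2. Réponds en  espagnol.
Partiendo de la sacudida j(t) = -72·cos(2·t), tomamos 2 antiderivadas. Tomando ∫j(t)dt y aplicando a(0) = 0, encontramos a(t) = -36·sin(2·t). Integrando la aceleración y usando la condición inicial v(0) = 18, obtenemos v(t) = 18·cos(2·t). Usando v(t) = 18·cos(2·t) y sustituyendo t = pi/2, encontramos v = -18.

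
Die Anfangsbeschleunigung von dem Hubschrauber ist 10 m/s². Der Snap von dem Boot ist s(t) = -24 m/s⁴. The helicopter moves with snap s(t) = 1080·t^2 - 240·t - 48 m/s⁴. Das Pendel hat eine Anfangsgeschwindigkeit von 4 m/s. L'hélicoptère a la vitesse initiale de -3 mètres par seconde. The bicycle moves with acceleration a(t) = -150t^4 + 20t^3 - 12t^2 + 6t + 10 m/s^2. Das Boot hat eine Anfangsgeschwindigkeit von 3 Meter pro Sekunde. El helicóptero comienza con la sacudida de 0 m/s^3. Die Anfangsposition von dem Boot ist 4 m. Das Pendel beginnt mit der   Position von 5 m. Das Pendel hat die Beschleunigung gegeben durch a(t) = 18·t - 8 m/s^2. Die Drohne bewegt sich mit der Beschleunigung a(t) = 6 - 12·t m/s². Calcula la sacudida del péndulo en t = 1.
Debemos derivar nuestra ecuación de la aceleración a(t) = 18·t - 8 1 vez. Derivando la aceleración, obtenemos la sacudida: j(t) = 18. De la ecuación de la sacudida j(t) = 18, sustituimos t = 1 para obtener j = 18.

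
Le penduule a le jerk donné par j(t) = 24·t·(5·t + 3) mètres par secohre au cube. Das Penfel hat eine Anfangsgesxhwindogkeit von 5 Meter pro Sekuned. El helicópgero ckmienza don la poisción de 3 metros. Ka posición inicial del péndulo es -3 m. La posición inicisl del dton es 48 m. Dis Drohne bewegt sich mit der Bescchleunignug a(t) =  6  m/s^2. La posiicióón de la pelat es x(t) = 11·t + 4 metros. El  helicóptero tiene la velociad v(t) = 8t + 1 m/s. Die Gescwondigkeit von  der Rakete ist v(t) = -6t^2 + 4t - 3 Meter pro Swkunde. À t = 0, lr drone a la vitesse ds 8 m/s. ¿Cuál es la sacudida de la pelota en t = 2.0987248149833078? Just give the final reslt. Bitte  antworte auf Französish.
j(2.0987248149833078) = 0.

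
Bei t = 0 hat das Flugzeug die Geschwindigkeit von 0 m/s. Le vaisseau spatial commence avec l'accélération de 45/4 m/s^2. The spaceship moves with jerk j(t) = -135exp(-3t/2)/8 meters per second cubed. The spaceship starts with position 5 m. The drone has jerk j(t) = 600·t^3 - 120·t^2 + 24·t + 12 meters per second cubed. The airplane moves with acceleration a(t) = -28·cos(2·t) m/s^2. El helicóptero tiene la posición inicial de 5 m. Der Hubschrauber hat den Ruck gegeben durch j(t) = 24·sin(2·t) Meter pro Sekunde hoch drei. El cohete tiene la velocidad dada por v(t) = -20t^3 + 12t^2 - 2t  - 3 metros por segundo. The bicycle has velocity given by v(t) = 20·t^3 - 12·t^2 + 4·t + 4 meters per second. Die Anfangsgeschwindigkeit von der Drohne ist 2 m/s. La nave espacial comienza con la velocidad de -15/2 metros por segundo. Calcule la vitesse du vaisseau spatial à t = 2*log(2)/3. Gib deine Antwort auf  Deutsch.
Wir müssen unsere Gleichung für den Ruck j(t) = -135·exp(-3·t/2)/8 2-mal integrieren. Die Stammfunktion von dem Ruck, mit a(0) = 45/4, ergibt die Beschleunigung: a(t) = 45·exp(-3·t/2)/4. Das Integral von der Beschleunigung ist die Geschwindigkeit. Mit v(0) = -15/2 erhalten wir v(t) = -15·exp(-3·t/2)/2. Aus der Gleichung für die Geschwindigkeit v(t) = -15·exp(-3·t/2)/2, setzen wir t = 2*log(2)/3 ein und erhalten v = -15/4.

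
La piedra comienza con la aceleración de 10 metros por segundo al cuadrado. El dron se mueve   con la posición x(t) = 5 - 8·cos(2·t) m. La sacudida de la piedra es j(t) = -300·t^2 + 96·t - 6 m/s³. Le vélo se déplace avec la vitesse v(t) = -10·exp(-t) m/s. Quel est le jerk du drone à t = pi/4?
Pour résoudre ceci, nous devons prendre 3 dérivées de notre équation de la position x(t) = 5 - 8·cos(2·t). En prenant d/dt de x(t), nous trouvons v(t) = 16·sin(2·t). En dérivant la vitesse, nous obtenons l'accélération: a(t) = 32·cos(2·t). La dérivée de l'accélération donne le jerk: j(t) = -64·sin(2·t). En utilisant j(t) = -64·sin(2·t) et en substituant t = pi/4, nous trouvons j = -64.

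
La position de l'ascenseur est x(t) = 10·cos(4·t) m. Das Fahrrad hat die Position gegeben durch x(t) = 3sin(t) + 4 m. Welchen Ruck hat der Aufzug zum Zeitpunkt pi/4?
Wir müssen unsere Gleichung für die Position x(t) = 10·cos(4·t) 3-mal ableiten. Die Ableitung von der Position ergibt die Geschwindigkeit: v(t) = -40·sin(4·t). Die Ableitung von der Geschwindigkeit ergibt die Beschleunigung: a(t) = -160·cos(4·t). Die Ableitung von der Beschleunigung ergibt den Ruck: j(t) = 640·sin(4·t). Mit j(t) = 640·sin(4·t) und Einsetzen von t = pi/4, finden wir j = 0.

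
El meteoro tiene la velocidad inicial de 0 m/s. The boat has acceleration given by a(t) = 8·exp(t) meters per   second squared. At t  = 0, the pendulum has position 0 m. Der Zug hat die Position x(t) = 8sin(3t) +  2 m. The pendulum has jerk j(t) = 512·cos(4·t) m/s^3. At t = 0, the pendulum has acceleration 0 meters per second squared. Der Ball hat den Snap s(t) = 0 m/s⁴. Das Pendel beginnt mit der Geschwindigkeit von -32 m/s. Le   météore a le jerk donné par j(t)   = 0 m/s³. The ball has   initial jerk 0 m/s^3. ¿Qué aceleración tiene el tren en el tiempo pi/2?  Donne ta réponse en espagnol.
Debemos derivar nuestra ecuación de la posición x(t) = 8·sin(3·t) + 2 2 veces. Tomando d/dt de x(t), encontramos v(t) = 24·cos(3·t). Tomando d/dt de v(t), encontramos a(t) = -72·sin(3·t). Tenemos la aceleración a(t) = -72·sin(3·t). Sustituyendo t = pi/2: a(pi/2) = 72.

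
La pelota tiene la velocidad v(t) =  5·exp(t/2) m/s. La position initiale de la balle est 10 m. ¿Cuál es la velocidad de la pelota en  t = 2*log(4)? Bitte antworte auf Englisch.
We have velocity v(t) = 5·exp(t/2). Substituting t = 2*log(4): v(2*log(4)) = 20.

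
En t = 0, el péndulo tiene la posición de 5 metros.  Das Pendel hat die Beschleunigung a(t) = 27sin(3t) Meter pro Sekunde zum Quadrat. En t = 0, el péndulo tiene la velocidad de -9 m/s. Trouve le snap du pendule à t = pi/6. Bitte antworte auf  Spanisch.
Partiendo de la aceleración a(t) = 27·sin(3·t), tomamos 2 derivadas. Derivando la aceleración, obtenemos la sacudida: j(t) = 81·cos(3·t). Tomando d/dt de j(t), encontramos s(t) = -243·sin(3·t). Usando s(t) = -243·sin(3·t) y sustituyendo t = pi/6, encontramos s = -243.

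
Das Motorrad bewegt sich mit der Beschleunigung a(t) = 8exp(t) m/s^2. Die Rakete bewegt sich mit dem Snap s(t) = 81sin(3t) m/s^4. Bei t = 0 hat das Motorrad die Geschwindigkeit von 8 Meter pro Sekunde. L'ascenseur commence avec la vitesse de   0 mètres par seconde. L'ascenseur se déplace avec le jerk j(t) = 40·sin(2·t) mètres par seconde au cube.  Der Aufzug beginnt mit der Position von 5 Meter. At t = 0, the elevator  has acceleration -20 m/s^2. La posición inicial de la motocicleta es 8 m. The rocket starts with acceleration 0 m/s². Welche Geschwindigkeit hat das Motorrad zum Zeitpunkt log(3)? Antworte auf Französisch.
En partant de l'accélération a(t) = 8·exp(t), nous prenons 1 primitive. La primitive de l'accélération est la vitesse. En utilisant v(0) = 8, nous obtenons v(t) = 8·exp(t). En utilisant v(t) = 8·exp(t) et en substituant t = log(3), nous trouvons v = 24.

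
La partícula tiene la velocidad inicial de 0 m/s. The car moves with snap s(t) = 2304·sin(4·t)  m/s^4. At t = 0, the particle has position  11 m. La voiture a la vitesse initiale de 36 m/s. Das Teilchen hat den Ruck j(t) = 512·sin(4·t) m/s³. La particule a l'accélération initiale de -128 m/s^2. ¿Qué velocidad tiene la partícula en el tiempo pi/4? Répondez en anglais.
Starting from jerk j(t) = 512·sin(4·t), we take 2 antiderivatives. The integral of jerk, with a(0) = -128, gives acceleration: a(t) = -128·cos(4·t). Finding the integral of a(t) and using v(0) = 0: v(t) = -32·sin(4·t). Using v(t) = -32·sin(4·t) and substituting t = pi/4, we find v = 0.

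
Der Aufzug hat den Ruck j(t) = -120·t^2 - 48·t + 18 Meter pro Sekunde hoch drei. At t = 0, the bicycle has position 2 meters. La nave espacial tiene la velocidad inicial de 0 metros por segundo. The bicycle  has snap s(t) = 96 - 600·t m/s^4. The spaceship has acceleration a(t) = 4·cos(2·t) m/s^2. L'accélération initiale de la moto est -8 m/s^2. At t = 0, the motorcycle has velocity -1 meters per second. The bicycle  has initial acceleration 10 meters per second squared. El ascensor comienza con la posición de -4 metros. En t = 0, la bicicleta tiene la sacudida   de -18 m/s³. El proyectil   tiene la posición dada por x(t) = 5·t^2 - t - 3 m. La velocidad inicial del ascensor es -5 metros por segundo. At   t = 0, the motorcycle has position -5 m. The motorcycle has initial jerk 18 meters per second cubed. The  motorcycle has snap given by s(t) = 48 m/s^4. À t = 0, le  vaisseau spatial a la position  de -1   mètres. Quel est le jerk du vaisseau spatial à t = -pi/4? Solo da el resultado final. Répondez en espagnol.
La respuesta es 8.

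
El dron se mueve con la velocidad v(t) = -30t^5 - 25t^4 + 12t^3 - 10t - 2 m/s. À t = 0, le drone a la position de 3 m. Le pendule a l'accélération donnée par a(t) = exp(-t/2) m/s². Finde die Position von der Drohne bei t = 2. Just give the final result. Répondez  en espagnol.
La respuesta es -453.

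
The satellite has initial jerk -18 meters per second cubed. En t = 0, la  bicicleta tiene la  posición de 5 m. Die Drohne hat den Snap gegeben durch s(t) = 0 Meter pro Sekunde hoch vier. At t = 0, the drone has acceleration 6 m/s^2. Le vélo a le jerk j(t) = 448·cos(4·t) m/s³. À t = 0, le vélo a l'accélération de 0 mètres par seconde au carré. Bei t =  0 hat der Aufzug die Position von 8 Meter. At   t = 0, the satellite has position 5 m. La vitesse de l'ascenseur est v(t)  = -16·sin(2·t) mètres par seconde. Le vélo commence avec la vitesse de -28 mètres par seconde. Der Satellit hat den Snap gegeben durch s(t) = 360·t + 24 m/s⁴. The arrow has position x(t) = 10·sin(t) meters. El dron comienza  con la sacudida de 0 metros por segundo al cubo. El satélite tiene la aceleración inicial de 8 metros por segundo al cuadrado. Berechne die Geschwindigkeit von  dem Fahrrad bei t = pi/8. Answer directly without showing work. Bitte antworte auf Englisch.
At t = pi/8, v = 0.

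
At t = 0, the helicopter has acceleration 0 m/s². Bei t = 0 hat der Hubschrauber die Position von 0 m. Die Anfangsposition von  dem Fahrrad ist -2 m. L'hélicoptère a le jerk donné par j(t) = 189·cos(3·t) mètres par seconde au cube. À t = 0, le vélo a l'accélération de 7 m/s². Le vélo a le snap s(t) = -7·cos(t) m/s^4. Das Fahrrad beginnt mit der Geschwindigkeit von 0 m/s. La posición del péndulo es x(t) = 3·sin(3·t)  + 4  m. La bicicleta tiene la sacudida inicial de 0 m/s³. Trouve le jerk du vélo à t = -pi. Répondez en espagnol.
Necesitamos integrar nuestra ecuación del snap s(t) = -7·cos(t) 1 vez. Integrando el snap y usando la condición inicial j(0) = 0, obtenemos j(t) = -7·sin(t). De la ecuación de la sacudida j(t) = -7·sin(t), sustituimos t = -pi para obtener j = 0.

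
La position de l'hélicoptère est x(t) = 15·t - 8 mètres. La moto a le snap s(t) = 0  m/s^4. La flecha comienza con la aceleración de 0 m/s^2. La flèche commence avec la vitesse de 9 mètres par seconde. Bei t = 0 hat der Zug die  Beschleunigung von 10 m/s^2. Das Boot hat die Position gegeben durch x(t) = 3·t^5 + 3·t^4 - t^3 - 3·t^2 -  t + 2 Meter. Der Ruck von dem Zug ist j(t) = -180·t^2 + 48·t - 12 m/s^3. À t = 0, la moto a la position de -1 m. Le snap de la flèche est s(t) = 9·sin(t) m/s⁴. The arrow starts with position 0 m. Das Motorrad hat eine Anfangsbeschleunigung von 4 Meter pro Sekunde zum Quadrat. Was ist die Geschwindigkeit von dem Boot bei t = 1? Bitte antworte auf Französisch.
En partant de la position x(t) = 3·t^5 + 3·t^4 - t^3 - 3·t^2 - t + 2, nous prenons 1 dérivée. La dérivée de la position donne la vitesse: v(t) = 15·t^4 + 12·t^3 - 3·t^2 - 6·t - 1. En utilisant v(t) = 15·t^4 + 12·t^3 - 3·t^2 - 6·t - 1 et en substituant t = 1, nous trouvons v = 17.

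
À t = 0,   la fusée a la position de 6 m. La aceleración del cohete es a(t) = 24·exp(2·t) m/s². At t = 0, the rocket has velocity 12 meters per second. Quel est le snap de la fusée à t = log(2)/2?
En partant de l'accélération a(t) = 24·exp(2·t), nous prenons 2 dérivées. En dérivant l'accélération, nous obtenons le jerk: j(t) = 48·exp(2·t). La dérivée du jerk donne le snap: s(t) = 96·exp(2·t). De l'équation du snap s(t) = 96·exp(2·t), nous substituons t = log(2)/2 pour obtenir s = 192.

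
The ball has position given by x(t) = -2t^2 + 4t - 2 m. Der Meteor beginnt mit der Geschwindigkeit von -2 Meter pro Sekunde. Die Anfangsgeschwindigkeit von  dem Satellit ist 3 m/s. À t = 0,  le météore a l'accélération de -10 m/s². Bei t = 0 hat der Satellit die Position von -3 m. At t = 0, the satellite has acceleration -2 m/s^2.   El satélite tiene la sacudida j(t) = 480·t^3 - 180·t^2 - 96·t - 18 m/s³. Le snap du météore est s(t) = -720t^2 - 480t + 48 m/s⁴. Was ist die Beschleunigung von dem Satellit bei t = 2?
Um dies zu lösen, müssen wir 1 Integral unserer Gleichung für den Ruck j(t) = 480·t^3 - 180·t^2 - 96·t - 18 finden. Das Integral von dem Ruck ist die Beschleunigung. Mit a(0) = -2 erhalten wir a(t) = 120·t^4 - 60·t^3 - 48·t^2 - 18·t - 2. Wir haben die Beschleunigung a(t) = 120·t^4 - 60·t^3 - 48·t^2 - 18·t - 2. Durch Einsetzen von t = 2: a(2) = 1210.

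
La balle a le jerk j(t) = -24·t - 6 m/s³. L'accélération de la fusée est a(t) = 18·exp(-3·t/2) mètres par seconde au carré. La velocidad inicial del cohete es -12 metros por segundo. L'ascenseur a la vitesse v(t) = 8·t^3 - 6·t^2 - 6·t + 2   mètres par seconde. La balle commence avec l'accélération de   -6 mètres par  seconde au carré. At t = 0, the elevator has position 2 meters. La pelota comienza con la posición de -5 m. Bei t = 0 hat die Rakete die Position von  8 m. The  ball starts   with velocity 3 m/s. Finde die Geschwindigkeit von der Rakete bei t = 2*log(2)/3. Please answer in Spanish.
Necesitamos integrar nuestra ecuación de la aceleración a(t) = 18·exp(-3·t/2) 1 vez. La integral de la aceleración es la velocidad. Usando v(0) = -12, obtenemos v(t) = -12·exp(-3·t/2). De la ecuación de la velocidad v(t) = -12·exp(-3·t/2), sustituimos t = 2*log(2)/3 para obtener v = -6.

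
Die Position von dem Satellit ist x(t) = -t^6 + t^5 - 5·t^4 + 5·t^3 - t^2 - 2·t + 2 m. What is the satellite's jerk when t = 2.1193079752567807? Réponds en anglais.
To solve this, we need to take 3 derivatives of our position equation x(t) = -t^6 + t^5 - 5·t^4 + 5·t^3 - t^2 - 2·t + 2. The derivative of position gives velocity: v(t) = -6·t^5 + 5·t^4 - 20·t^3 + 15·t^2 - 2·t - 2. The derivative of velocity gives acceleration: a(t) = -30·t^4 + 20·t^3 - 60·t^2 + 30·t - 2. Taking d/dt of a(t), we find j(t) = -120·t^3 + 60·t^2 - 120·t + 30. We have jerk j(t) = -120·t^3 + 60·t^2 - 120·t + 30. Substituting t = 2.1193079752567807: j(2.1193079752567807) = -1097.08501988483.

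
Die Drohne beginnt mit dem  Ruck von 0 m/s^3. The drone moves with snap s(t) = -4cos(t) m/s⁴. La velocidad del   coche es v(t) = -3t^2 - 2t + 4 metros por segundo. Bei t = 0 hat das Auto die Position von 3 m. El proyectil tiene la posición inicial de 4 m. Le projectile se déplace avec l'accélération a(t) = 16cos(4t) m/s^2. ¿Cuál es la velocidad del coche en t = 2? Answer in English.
We have velocity v(t) = -3·t^2 - 2·t + 4. Substituting t = 2: v(2) = -12.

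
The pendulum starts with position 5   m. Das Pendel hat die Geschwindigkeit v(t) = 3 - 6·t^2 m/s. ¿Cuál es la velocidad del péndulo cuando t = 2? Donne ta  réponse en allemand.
Mit v(t) = 3 - 6·t^2 und Einsetzen von t = 2, finden wir v = -21.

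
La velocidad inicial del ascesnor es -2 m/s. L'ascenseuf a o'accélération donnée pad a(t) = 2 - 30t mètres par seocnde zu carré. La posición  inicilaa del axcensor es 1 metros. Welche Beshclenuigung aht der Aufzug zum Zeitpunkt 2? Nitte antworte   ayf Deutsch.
Aus der Gleichung für die Beschleunigung a(t) = 2 - 30·t, setzen wir t = 2 ein und erhalten a = -58.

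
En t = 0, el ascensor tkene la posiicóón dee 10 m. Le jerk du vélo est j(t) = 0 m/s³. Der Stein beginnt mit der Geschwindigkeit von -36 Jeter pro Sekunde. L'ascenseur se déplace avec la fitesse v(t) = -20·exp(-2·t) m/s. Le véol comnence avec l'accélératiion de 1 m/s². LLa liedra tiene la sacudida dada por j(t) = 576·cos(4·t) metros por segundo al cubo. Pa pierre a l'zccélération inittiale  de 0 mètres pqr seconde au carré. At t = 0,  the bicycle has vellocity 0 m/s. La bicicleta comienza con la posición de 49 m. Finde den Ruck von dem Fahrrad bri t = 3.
Wir haben den Ruck j(t) = 0. Durch Einsetzen von t = 3: j(3) = 0.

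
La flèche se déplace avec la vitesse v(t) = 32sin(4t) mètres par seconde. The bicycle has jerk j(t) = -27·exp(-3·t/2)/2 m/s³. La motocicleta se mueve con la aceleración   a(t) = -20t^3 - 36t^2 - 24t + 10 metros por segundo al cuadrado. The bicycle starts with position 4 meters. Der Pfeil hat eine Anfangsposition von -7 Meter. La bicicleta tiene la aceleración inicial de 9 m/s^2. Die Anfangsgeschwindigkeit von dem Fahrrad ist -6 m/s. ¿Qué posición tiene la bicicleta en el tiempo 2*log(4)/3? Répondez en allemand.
Um dies zu lösen, müssen wir 3 Stammfunktionen unserer Gleichung für den Ruck j(t) = -27·exp(-3·t/2)/2 finden. Mit ∫j(t)dt und Anwendung von a(0) = 9, finden wir a(t) = 9·exp(-3·t/2). Das Integral von der Beschleunigung ist die Geschwindigkeit. Mit v(0) = -6 erhalten wir v(t) = -6·exp(-3·t/2). Mit ∫v(t)dt und Anwendung von x(0) = 4, finden wir x(t) = 4·exp(-3·t/2). Aus der Gleichung für die Position x(t) = 4·exp(-3·t/2), setzen wir t = 2*log(4)/3 ein und erhalten x = 1.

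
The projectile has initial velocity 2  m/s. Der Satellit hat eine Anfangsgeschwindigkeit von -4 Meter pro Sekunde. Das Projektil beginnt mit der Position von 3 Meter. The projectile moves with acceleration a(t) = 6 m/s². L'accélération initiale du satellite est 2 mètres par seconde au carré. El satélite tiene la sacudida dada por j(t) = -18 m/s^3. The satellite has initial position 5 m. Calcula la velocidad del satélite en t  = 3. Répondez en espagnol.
Necesitamos integrar nuestra ecuación de la sacudida j(t) = -18 2 veces. La integral de la sacudida es la aceleración. Usando a(0) = 2, obtenemos a(t) = 2 - 18·t. La integral de la aceleración es la velocidad. Usando v(0) = -4, obtenemos v(t) = -9·t^2 + 2·t - 4. De la ecuación de la velocidad v(t) = -9·t^2 + 2·t - 4, sustituimos t = 3 para obtener v = -79.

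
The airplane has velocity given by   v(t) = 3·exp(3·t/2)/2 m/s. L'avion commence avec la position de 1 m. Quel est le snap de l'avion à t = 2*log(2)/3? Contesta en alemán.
Wir müssen unsere Gleichung für die Geschwindigkeit v(t) = 3·exp(3·t/2)/2 3-mal ableiten. Die Ableitung von der Geschwindigkeit ergibt die Beschleunigung: a(t) = 9·exp(3·t/2)/4. Mit d/dt von a(t) finden wir j(t) = 27·exp(3·t/2)/8. Die Ableitung von dem Ruck ergibt den Snap: s(t) = 81·exp(3·t/2)/16. Aus der Gleichung für den Snap s(t) = 81·exp(3·t/2)/16, setzen wir t = 2*log(2)/3 ein und erhalten s = 81/8.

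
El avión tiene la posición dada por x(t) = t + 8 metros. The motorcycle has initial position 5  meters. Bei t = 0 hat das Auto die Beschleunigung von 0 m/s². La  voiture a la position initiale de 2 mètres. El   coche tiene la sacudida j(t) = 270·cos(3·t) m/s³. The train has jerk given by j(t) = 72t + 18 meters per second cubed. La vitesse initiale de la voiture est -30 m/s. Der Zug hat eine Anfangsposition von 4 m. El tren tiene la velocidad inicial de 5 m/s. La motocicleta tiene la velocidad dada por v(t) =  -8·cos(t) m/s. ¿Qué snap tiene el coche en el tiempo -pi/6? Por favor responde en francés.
Pour résoudre ceci, nous devons prendre 1 dérivée de notre équation du jerk j(t) = 270·cos(3·t). La dérivée du jerk donne le snap: s(t) = -810·sin(3·t). De l'équation du snap s(t) = -810·sin(3·t), nous substituons t = -pi/6 pour obtenir s = 810.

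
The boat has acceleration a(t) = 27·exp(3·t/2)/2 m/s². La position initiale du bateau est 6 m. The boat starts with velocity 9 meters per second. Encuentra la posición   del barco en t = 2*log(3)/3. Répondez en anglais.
To find the answer, we compute 2 antiderivatives of a(t) = 27·exp(3·t/2)/2. Finding the antiderivative of a(t) and using v(0) = 9: v(t) = 9·exp(3·t/2). The integral of velocity, with x(0) = 6, gives position: x(t) = 6·exp(3·t/2). Using x(t) = 6·exp(3·t/2) and substituting t = 2*log(3)/3, we find x = 18.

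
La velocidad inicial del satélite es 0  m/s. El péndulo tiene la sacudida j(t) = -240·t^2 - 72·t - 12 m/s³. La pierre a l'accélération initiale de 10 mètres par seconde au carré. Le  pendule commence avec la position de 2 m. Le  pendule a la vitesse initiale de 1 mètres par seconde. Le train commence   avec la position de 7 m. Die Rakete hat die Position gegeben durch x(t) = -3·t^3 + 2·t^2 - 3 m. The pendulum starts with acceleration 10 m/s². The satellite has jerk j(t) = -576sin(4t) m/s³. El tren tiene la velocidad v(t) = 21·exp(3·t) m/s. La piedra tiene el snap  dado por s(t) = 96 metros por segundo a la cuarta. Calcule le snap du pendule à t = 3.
En partant du jerk j(t) = -240·t^2 - 72·t - 12, nous prenons 1 dérivée. En dérivant le jerk, nous obtenons le snap: s(t) = -480·t - 72. Nous avons le snap s(t) = -480·t - 72. En substituant t = 3: s(3) = -1512.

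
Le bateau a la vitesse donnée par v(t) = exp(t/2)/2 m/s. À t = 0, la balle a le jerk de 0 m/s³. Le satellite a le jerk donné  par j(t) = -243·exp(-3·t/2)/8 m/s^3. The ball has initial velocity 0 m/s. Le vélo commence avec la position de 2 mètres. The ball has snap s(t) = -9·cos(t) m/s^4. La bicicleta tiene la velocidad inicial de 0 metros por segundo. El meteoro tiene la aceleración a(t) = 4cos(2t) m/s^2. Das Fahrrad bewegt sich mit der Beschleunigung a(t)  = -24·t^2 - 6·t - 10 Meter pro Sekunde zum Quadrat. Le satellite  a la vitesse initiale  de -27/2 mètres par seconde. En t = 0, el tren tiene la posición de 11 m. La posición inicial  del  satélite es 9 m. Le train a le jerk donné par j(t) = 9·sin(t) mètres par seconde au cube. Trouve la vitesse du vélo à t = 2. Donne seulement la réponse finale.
À t = 2, v = -96.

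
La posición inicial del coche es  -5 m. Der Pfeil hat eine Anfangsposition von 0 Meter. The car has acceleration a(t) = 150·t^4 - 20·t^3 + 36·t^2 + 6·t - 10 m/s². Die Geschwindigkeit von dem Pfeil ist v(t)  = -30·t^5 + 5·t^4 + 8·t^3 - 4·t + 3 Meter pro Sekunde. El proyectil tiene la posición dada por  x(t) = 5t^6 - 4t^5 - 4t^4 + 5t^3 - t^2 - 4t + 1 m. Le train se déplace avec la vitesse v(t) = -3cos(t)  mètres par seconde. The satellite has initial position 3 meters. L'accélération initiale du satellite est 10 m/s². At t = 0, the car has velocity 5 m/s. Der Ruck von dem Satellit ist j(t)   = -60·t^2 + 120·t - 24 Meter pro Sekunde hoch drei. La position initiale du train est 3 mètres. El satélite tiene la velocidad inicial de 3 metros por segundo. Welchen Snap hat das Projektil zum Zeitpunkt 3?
Um dies zu lösen, müssen wir 4 Ableitungen unserer Gleichung für die Position x(t) = 5·t^6 - 4·t^5 - 4·t^4 + 5·t^3 - t^2 - 4·t + 1 nehmen. Durch Ableiten von der Position erhalten wir die Geschwindigkeit: v(t) = 30·t^5 - 20·t^4 - 16·t^3 + 15·t^2 - 2·t - 4. Die Ableitung von der Geschwindigkeit ergibt die Beschleunigung: a(t) = 150·t^4 - 80·t^3 - 48·t^2 + 30·t - 2. Die Ableitung von der Beschleunigung ergibt den Ruck: j(t) = 600·t^3 - 240·t^2 - 96·t + 30. Die Ableitung von dem Ruck ergibt den Snap: s(t) = 1800·t^2 - 480·t - 96. Mit s(t) = 1800·t^2 - 480·t - 96 und Einsetzen von t = 3, finden wir s = 14664.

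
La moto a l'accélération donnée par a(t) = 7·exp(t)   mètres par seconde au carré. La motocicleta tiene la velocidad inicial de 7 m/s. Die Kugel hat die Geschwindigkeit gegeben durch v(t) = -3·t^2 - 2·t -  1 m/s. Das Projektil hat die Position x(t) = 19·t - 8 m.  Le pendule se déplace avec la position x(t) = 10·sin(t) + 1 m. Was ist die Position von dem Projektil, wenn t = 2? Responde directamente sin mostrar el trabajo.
Die Position bei t = 2 ist x = 30.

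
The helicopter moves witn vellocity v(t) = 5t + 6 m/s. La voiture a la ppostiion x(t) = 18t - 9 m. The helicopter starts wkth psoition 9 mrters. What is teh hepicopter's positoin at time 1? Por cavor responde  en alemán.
Wir müssen unsere Gleichung für die Geschwindigkeit v(t) = 5·t + 6 1-mal integrieren. Die Stammfunktion von der Geschwindigkeit, mit x(0) = 9, ergibt die Position: x(t) = 5·t^2/2 + 6·t + 9. Aus der Gleichung für die Position x(t) = 5·t^2/2 + 6·t + 9, setzen wir t = 1 ein und erhalten x = 35/2.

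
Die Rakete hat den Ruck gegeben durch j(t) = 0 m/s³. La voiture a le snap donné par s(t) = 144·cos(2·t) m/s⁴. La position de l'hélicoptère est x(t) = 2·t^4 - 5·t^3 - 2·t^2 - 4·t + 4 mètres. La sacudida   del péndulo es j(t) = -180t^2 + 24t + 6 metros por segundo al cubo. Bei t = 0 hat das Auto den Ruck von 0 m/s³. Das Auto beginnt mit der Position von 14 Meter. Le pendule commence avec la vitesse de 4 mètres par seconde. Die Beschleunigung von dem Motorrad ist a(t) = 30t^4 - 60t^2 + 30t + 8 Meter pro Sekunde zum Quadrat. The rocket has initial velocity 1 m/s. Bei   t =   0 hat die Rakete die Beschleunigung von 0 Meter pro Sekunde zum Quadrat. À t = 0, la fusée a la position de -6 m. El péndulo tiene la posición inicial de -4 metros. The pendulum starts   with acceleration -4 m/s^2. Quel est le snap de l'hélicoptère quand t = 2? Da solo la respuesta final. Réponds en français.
La réponse est 48.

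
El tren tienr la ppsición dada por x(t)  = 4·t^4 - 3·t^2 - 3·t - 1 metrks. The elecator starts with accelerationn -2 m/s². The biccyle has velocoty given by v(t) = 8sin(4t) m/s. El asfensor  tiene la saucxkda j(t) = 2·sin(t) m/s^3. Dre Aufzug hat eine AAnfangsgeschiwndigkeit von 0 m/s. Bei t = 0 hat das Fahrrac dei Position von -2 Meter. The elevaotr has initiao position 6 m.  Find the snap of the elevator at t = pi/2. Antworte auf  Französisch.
Nous devons dériver notre équation du jerk j(t) = 2·sin(t) 1 fois. En prenant d/dt de j(t), nous trouvons s(t) = 2·cos(t). En utilisant s(t) = 2·cos(t) et en substituant t = pi/2, nous trouvons s = 0.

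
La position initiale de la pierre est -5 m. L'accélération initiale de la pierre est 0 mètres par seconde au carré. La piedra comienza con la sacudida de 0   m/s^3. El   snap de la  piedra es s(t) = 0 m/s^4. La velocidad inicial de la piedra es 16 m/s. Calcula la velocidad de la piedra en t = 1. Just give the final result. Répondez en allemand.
Die Antwort ist 16.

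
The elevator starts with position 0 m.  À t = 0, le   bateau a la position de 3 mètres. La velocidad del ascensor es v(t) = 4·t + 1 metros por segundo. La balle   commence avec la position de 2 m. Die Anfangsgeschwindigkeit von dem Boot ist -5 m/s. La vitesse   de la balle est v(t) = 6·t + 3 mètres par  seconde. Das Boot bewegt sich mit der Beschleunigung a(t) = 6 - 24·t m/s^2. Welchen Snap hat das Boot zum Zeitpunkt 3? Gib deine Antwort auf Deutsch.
Wir müssen unsere Gleichung für die Beschleunigung a(t) = 6 - 24·t 2-mal ableiten. Durch Ableiten von der Beschleunigung erhalten wir den Ruck: j(t) = -24. Die Ableitung von dem Ruck ergibt den Snap: s(t) = 0. Aus der Gleichung für den Snap s(t) = 0, setzen wir t = 3 ein und erhalten s = 0.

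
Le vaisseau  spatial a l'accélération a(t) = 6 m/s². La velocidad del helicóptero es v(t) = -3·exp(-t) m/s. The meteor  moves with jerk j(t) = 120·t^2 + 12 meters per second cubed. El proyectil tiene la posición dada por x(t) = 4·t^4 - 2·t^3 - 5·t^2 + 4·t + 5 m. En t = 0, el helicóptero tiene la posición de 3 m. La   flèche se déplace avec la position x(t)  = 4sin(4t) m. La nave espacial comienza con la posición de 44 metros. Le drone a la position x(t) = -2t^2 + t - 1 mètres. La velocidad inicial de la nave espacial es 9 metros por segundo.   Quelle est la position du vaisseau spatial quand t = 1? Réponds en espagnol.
Partiendo de la aceleración a(t) = 6, tomamos 2 antiderivadas. La antiderivada de la aceleración, con v(0) = 9, da la velocidad: v(t) = 6·t + 9. Integrando la velocidad y usando la condición inicial x(0) = 44, obtenemos x(t) = 3·t^2 + 9·t + 44. Usando x(t) = 3·t^2 + 9·t + 44 y sustituyendo t = 1, encontramos x = 56.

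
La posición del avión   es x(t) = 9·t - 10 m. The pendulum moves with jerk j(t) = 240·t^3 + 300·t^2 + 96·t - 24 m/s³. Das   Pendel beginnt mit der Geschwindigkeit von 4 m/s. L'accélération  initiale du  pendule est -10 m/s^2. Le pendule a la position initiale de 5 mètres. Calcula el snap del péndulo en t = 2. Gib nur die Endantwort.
El snap en t = 2 es s = 4176.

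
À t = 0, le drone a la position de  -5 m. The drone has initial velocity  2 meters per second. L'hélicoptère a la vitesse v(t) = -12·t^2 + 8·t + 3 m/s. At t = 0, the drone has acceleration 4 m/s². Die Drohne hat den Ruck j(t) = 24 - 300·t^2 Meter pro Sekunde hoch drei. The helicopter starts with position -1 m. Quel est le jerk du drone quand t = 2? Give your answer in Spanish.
Tenemos la sacudida j(t) = 24 - 300·t^2. Sustituyendo t = 2: j(2) = -1176.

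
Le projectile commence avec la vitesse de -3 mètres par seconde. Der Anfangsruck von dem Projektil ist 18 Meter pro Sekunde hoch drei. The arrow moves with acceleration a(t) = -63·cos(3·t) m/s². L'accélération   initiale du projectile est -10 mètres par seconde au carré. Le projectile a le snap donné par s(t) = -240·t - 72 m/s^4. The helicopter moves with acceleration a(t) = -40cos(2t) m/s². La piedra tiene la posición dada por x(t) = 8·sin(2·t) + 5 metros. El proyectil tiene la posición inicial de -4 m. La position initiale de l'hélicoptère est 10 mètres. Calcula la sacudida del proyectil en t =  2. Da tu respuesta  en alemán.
Wir müssen die Stammfunktion unserer Gleichung für den Snap s(t) = -240·t - 72 1-mal finden. Mit ∫s(t)dt und Anwendung von j(0) = 18, finden wir j(t) = -120·t^2 - 72·t + 18. Wir haben den Ruck j(t) = -120·t^2 - 72·t + 18. Durch Einsetzen von t = 2: j(2) = -606.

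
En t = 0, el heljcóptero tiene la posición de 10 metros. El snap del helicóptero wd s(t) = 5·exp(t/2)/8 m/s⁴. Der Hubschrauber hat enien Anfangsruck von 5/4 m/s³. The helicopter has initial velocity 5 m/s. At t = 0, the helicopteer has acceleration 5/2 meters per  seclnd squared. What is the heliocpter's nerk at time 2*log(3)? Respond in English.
Starting from snap s(t) = 5·exp(t/2)/8, we take 1 antiderivative. The antiderivative of snap is jerk. Using j(0) = 5/4, we get j(t) = 5·exp(t/2)/4. Using j(t) = 5·exp(t/2)/4 and substituting t = 2*log(3), we find j = 15/4.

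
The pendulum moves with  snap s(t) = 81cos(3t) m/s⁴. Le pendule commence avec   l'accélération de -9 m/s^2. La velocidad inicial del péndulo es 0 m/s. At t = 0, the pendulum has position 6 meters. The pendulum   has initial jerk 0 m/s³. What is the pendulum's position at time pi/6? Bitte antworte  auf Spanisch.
Partiendo del snap s(t) = 81·cos(3·t), tomamos 4 antiderivadas. La antiderivada del snap, con j(0) = 0, da la sacudida: j(t) = 27·sin(3·t). La integral de la sacudida es la aceleración. Usando a(0) = -9, obtenemos a(t) = -9·cos(3·t). La integral de la aceleración es la velocidad. Usando v(0) = 0, obtenemos v(t) = -3·sin(3·t). Integrando la velocidad y usando la condición inicial x(0) = 6, obtenemos x(t) = cos(3·t) + 5. De la ecuación de la posición x(t) = cos(3·t) + 5, sustituimos t = pi/6 para obtener x = 5.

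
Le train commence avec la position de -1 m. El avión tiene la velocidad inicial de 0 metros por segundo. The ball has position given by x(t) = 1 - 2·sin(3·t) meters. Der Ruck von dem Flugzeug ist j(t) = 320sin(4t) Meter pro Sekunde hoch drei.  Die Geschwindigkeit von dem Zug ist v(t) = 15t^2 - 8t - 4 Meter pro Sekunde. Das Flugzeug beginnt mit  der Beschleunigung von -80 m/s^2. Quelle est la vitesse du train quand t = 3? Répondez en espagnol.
Tenemos la velocidad v(t) = 15·t^2 - 8·t - 4. Sustituyendo t = 3: v(3) = 107.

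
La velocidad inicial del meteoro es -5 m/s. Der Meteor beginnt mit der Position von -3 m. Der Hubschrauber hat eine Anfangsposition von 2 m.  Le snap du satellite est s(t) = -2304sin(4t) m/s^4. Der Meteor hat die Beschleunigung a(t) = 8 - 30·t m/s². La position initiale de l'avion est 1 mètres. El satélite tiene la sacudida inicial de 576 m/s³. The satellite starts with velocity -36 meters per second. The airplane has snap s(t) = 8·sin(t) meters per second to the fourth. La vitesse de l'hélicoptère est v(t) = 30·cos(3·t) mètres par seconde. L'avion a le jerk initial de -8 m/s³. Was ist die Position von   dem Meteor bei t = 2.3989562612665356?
Wir müssen die Stammfunktion unserer Gleichung für die Beschleunigung a(t) = 8 - 30·t 2-mal finden. Die Stammfunktion von der Beschleunigung, mit v(0) = -5, ergibt die Geschwindigkeit: v(t) = -15·t^2 + 8·t - 5. Mit ∫v(t)dt und Anwendung von x(0) = -3, finden wir x(t) = -5·t^3 + 4·t^2 - 5·t - 3. Wir haben die Position x(t) = -5·t^3 + 4·t^2 - 5·t - 3. Durch Einsetzen von t = 2.3989562612665356: x(2.3989562612665356) = -61.0046769182561.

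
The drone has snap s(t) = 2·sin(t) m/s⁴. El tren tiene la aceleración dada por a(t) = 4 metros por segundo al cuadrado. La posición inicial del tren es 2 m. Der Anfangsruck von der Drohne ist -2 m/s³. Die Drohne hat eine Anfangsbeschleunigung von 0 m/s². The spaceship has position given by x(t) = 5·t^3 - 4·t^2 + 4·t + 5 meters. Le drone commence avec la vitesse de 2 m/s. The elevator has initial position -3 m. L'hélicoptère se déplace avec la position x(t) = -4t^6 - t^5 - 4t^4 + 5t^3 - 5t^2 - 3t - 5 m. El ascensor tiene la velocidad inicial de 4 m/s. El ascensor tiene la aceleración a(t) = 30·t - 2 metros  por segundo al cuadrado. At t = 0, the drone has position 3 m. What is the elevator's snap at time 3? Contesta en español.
Partiendo de la aceleración a(t) = 30·t - 2, tomamos 2 derivadas. Derivando la aceleración, obtenemos la sacudida: j(t) = 30. Tomando d/dt de j(t), encontramos s(t) = 0. De la ecuación del snap s(t) = 0, sustituimos t = 3 para obtener s = 0.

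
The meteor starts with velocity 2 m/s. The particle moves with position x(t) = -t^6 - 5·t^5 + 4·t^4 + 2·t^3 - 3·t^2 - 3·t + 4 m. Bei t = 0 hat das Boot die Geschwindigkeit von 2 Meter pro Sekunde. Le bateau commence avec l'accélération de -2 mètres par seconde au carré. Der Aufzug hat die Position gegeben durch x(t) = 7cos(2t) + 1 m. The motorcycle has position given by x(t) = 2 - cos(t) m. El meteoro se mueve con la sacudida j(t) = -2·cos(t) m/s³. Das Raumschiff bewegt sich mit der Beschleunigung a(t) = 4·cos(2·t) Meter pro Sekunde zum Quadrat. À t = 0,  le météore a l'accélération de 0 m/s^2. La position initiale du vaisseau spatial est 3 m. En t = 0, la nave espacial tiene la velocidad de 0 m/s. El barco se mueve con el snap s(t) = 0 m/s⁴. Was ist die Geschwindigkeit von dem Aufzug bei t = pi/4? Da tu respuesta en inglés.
Starting from position x(t) = 7·cos(2·t) + 1, we take 1 derivative. Differentiating position, we get velocity: v(t) = -14·sin(2·t). Using v(t) = -14·sin(2·t) and substituting t = pi/4, we find v = -14.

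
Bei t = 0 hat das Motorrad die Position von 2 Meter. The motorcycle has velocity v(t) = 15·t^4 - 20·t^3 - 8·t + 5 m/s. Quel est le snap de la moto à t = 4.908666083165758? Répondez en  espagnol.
Para resolver esto, necesitamos tomar 3 derivadas de nuestra ecuación de la velocidad v(t) = 15·t^4 - 20·t^3 - 8·t + 5. Derivando la velocidad, obtenemos la aceleración: a(t) = 60·t^3 - 60·t^2 - 8. Derivando la aceleración, obtenemos la sacudida: j(t) = 180·t^2 - 120·t. Tomando d/dt de j(t), encontramos s(t) = 360·t - 120. Usando s(t) = 360·t - 120 y sustituyendo t = 4.908666083165758, encontramos s = 1647.11978993967.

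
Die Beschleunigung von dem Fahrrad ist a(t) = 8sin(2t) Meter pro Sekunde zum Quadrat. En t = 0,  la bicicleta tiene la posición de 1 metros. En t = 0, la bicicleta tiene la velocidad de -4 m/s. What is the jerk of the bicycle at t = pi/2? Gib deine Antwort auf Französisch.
Pour résoudre ceci, nous devons prendre 1 dérivée de notre équation de l'accélération a(t) = 8·sin(2·t). En dérivant l'accélération, nous obtenons le jerk: j(t) = 16·cos(2·t). Nous avons le jerk j(t) = 16·cos(2·t). En substituant t = pi/2: j(pi/2) = -16.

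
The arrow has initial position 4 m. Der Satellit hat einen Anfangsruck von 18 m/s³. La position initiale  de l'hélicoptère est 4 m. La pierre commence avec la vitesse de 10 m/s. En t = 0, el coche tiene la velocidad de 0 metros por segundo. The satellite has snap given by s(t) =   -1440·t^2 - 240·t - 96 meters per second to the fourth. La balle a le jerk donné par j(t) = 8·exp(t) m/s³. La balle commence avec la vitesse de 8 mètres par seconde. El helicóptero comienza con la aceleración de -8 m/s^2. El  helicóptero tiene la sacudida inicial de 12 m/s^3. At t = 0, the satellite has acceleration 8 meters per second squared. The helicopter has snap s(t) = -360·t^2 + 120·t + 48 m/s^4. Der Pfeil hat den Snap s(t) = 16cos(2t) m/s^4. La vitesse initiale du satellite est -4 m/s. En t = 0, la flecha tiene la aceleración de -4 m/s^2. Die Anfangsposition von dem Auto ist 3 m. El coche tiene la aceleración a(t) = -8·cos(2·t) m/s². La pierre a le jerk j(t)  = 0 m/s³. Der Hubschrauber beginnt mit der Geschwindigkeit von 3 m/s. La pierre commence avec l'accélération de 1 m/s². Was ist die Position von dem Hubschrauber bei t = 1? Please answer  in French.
En partant du snap s(t) = -360·t^2 + 120·t + 48, nous prenons 4 intégrales. En intégrant le snap et en utilisant la condition initiale j(0) = 12, nous obtenons j(t) = -120·t^3 + 60·t^2 + 48·t + 12. La primitive du jerk est l'accélération. En utilisant a(0) = -8, nous obtenons a(t) = -30·t^4 + 20·t^3 + 24·t^2 + 12·t - 8. En intégrant l'accélération et en utilisant la condition initiale v(0) = 3, nous obtenons v(t) = -6·t^5 + 5·t^4 + 8·t^3 + 6·t^2 - 8·t + 3. La primitive de la vitesse, avec x(0) = 4, donne la position: x(t) = -t^6 + t^5 + 2·t^4 + 2·t^3 - 4·t^2 + 3·t + 4. Nous avons la position x(t) = -t^6 + t^5 + 2·t^4 + 2·t^3 - 4·t^2 + 3·t + 4. En substituant t = 1: x(1) = 7.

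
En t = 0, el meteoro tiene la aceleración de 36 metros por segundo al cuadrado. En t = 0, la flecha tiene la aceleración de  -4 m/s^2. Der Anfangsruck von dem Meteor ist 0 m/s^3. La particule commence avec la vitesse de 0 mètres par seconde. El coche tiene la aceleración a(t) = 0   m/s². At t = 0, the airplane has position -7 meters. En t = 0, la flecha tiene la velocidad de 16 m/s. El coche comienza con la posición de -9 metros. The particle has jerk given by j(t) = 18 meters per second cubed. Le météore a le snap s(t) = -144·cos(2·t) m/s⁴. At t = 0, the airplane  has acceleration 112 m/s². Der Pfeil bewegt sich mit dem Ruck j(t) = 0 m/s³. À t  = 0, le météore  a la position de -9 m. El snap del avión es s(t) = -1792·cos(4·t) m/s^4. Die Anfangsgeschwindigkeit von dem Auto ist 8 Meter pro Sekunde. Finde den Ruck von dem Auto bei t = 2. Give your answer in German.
Ausgehend von der Beschleunigung a(t) = 0, nehmen wir 1 Ableitung. Die Ableitung von der Beschleunigung ergibt den Ruck: j(t) = 0. Mit j(t) = 0 und Einsetzen von t = 2, finden wir j = 0.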